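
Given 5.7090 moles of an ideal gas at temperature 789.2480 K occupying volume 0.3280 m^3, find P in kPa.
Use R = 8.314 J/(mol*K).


P = nRT/V = 5.7090 * 8.314 * 789.2480 / 0.3280
= 37461.3611 / 0.3280 = 114211.4669 Pa = 114.2115 kPa

114.2115 kPa


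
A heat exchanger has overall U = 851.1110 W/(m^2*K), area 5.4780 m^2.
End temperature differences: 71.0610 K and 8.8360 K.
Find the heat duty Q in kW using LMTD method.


LMTD = 29.8484 K
Q = 851.1110 * 5.4780 * 29.8484 = 139164.5624 W = 139.1646 kW

139.1646 kW


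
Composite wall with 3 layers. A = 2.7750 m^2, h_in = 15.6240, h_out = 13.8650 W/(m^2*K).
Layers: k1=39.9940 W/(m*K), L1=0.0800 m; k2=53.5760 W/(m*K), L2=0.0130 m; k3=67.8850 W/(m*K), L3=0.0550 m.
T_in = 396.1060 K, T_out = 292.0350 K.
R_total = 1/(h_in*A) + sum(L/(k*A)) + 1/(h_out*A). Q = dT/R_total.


R_conv_in = 1/(15.6240*2.7750) = 0.0231
R_1 = 0.0800/(39.9940*2.7750) = 0.0007
R_2 = 0.0130/(53.5760*2.7750) = 8.7440e-05
R_3 = 0.0550/(67.8850*2.7750) = 0.0003
R_conv_out = 1/(13.8650*2.7750) = 0.0260
R_total = 0.0502 K/W
Q = 104.0710 / 0.0502 = 2074.9702 W

R_total = 0.0502 K/W, Q = 2074.9702 W


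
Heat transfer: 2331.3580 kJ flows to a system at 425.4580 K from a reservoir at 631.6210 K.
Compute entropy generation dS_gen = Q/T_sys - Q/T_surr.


dS_sys = 2331.3580/425.4580 = 5.4796 kJ/K
dS_surr = -2331.3580/631.6210 = -3.6911 kJ/K
dS_gen = 5.4796 - 3.6911 = 1.7886 kJ/K (irreversible)

dS_gen = 1.7886 kJ/K, irreversible


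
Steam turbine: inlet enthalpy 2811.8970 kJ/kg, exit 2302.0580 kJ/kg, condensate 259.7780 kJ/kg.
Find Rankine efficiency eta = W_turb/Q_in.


W = 509.8390 kJ/kg
Q_in = 2552.1190 kJ/kg
eta = 0.1998 = 19.9771%

eta = 19.9771%


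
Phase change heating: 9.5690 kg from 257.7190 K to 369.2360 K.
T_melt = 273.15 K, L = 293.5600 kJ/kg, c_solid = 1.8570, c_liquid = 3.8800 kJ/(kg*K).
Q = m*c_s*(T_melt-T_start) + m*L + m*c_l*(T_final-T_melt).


Q1 (sensible, solid) = 9.5690 * 1.8570 * 15.4310 = 274.2032 kJ
Q2 (latent) = 9.5690 * 293.5600 = 2809.0756 kJ
Q3 (sensible, liquid) = 9.5690 * 3.8800 * 96.0860 = 3567.4541 kJ
Q_total = 6650.7330 kJ

6650.7330 kJ


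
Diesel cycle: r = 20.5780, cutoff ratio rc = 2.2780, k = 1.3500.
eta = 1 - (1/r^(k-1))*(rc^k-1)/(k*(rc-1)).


r^(k-1) = 2.8820
rc^k = 3.0388
eta = 0.5900 = 58.9973%

58.9973%


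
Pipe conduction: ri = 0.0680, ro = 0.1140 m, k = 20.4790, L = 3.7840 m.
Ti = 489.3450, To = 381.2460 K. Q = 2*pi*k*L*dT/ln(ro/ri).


dT = 108.0990 K
ln(ro/ri) = 0.5167
Q = 2*pi*20.4790*3.7840*108.0990 / 0.5167 = 101866.3482 W

101866.3482 W


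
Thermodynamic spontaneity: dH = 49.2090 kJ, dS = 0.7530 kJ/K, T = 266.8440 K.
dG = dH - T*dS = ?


T*dS = 266.8440 * 0.7530 = 200.9335 kJ
dG = 49.2090 - 200.9335 = -151.7245 kJ (spontaneous)

dG = -151.7245 kJ, spontaneous


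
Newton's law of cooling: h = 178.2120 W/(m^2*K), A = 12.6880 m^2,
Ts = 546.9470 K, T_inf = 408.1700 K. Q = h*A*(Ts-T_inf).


dT = 138.7770 K
Q = 178.2120 * 12.6880 * 138.7770 = 313796.1487 W

313796.1487 W


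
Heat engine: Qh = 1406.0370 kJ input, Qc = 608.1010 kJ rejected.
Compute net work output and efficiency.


W = 1406.0370 - 608.1010 = 797.9360 kJ
eta = 797.9360 / 1406.0370 = 0.5675 = 56.7507%

W = 797.9360 kJ, eta = 56.7507%


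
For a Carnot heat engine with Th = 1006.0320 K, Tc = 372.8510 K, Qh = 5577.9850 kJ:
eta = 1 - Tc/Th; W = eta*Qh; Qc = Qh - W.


eta = 1 - 372.8510/1006.0320 = 0.6294
W = 0.6294 * 5577.9850 = 3510.6976 kJ
Qc = 5577.9850 - 3510.6976 = 2067.2874 kJ

eta = 62.9385%, W = 3510.6976 kJ, Qc = 2067.2874 kJ


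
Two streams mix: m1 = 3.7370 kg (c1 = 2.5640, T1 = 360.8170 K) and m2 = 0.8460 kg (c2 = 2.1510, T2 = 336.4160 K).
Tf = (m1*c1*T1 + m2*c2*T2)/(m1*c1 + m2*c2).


num = 4069.4204
den = 11.4014
Tf = 356.9224 K

356.9224 K


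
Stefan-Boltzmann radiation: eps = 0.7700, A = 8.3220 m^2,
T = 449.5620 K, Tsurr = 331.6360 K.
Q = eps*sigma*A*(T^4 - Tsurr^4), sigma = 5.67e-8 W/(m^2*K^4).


T^4 = 4.0847e+10
Tsurr^4 = 1.2096e+10
Q = 0.7700 * 5.67e-8 * 8.3220 * 2.8751e+10 = 10445.9959 W

10445.9959 W


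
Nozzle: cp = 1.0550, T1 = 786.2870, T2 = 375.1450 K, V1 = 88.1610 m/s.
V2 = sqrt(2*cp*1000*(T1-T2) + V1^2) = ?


dT = 411.1420 K
2*cp*1000*dT = 867509.6200
V1^2 = 7772.3619
V2 = sqrt(875281.9819) = 935.5651 m/s

935.5651 m/s


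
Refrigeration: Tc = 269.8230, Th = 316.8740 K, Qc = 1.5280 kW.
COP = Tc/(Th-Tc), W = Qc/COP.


COP = 269.8230 / 47.0510 = 5.7347
W = 1.5280 / 5.7347 = 0.2664 kW

COP = 5.7347, W = 0.2664 kW


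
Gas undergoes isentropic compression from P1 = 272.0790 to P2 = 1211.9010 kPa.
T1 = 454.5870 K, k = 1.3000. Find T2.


(k-1)/k = 0.2308
(P2/P1)^exp = 1.4116
T2 = 454.5870 * 1.4116 = 641.7024 K

641.7024 K


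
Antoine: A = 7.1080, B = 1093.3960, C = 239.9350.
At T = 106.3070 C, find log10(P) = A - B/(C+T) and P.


C+T = 346.2420
B/(C+T) = 3.1579
log10(P) = 7.1080 - 3.1579 = 3.9501
P = 10^3.9501 = 8914.6574 mmHg

8914.6574 mmHg


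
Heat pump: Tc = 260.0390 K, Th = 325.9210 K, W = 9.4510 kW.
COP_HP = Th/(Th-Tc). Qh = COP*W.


COP = 325.9210 / 65.8820 = 4.9470
Qh = 4.9470 * 9.4510 = 46.7545 kW

COP = 4.9470, Qh = 46.7545 kW


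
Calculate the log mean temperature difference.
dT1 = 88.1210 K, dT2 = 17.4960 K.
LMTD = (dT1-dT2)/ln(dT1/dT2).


dT1/dT2 = 5.0366
ln(dT1/dT2) = 1.6167
LMTD = 70.6250 / 1.6167 = 43.6836 K

43.6836 K


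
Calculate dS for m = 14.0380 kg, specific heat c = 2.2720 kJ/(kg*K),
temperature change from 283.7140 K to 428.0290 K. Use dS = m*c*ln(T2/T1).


T2/T1 = 1.5087
ln(T2/T1) = 0.4112
dS = 14.0380 * 2.2720 * 0.4112 = 13.1157 kJ/K

13.1157 kJ/K


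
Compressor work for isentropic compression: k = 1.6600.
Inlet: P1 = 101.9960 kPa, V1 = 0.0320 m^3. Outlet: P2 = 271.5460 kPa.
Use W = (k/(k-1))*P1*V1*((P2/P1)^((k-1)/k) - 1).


(k-1)/k = 0.3976
(P2/P1)^exp = 1.4760
W = 2.5152 * 101.9960 * 0.0320 * (1.4760 - 1) = 3.9074 kJ

3.9074 kJ


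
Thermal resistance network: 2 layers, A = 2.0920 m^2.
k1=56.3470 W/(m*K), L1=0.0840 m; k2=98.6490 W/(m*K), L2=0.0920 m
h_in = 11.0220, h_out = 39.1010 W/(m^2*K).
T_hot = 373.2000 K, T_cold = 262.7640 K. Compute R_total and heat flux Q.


R_conv_in = 1/(11.0220*2.0920) = 0.0434
R_1 = 0.0840/(56.3470*2.0920) = 0.0007
R_2 = 0.0920/(98.6490*2.0920) = 0.0004
R_conv_out = 1/(39.1010*2.0920) = 0.0122
R_total = 0.0568 K/W
Q = 110.4360 / 0.0568 = 1945.9303 W

R_total = 0.0568 K/W, Q = 1945.9303 W


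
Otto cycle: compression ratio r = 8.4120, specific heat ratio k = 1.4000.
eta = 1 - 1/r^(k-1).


r^(k-1) = 2.3440
eta = 1 - 1/2.3440 = 0.5734 = 57.3381%

57.3381%


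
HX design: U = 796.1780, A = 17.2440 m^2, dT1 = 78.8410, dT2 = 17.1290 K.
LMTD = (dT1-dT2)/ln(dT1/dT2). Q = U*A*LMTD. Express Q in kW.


LMTD = 40.4229 K
Q = 796.1780 * 17.2440 * 40.4229 = 554977.5505 W = 554.9776 kW

554.9776 kW


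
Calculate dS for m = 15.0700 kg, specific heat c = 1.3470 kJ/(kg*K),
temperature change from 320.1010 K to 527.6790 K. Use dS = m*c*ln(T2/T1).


T2/T1 = 1.6485
ln(T2/T1) = 0.4999
dS = 15.0700 * 1.3470 * 0.4999 = 10.1466 kJ/K

10.1466 kJ/K


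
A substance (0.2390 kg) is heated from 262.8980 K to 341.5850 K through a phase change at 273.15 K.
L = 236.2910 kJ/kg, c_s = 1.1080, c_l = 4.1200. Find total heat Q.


Q1 (sensible, solid) = 0.2390 * 1.1080 * 10.2520 = 2.7149 kJ
Q2 (latent) = 0.2390 * 236.2910 = 56.4735 kJ
Q3 (sensible, liquid) = 0.2390 * 4.1200 * 68.4350 = 67.3866 kJ
Q_total = 126.5750 kJ

126.5750 kJ


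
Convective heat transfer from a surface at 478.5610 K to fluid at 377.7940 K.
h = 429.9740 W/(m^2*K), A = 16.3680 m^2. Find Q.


dT = 100.7670 K
Q = 429.9740 * 16.3680 * 100.7670 = 709179.4469 W

709179.4469 W


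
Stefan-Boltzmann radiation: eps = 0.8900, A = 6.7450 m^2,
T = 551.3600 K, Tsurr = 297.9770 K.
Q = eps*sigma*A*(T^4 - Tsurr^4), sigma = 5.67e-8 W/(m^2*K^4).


T^4 = 9.2415e+10
Tsurr^4 = 7.8837e+09
Q = 0.8900 * 5.67e-8 * 6.7450 * 8.4531e+10 = 28772.0566 W

28772.0566 W


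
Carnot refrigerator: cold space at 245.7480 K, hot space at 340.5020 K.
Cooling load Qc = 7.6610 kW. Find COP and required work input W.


COP = 245.7480 / 94.7540 = 2.5935
W = 7.6610 / 2.5935 = 2.9539 kW

COP = 2.5935, W = 2.9539 kW


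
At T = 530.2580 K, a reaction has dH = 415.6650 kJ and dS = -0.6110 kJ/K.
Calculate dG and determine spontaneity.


T*dS = 530.2580 * -0.6110 = -323.9876 kJ
dG = 415.6650 + 323.9876 = 739.6526 kJ (non-spontaneous)

dG = 739.6526 kJ, non-spontaneous


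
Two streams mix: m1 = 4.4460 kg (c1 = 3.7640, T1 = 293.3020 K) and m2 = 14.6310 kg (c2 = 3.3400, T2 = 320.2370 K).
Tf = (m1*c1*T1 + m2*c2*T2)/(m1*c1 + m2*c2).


num = 20557.5283
den = 65.6023
Tf = 313.3660 K

313.3660 K


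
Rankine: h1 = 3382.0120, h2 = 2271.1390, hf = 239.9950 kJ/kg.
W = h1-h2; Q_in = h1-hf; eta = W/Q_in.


W = 1110.8730 kJ/kg
Q_in = 3142.0170 kJ/kg
eta = 0.3536 = 35.3554%

eta = 35.3554%


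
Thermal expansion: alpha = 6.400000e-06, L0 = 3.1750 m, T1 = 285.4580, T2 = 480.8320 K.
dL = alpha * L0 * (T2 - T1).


dT = 195.3740 K
dL = 6.400000e-06 * 3.1750 * 195.3740 = 0.003970 m
L_final = 3.178970 m

dL = 0.003970 m


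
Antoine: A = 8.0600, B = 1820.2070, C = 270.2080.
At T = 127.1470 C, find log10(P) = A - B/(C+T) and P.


C+T = 397.3550
B/(C+T) = 4.5808
log10(P) = 8.0600 - 4.5808 = 3.4792
P = 10^3.4792 = 3014.3377 mmHg

3014.3377 mmHg


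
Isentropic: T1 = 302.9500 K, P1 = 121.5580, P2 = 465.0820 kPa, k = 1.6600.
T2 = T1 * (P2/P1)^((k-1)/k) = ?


(k-1)/k = 0.3976
(P2/P1)^exp = 1.7049
T2 = 302.9500 * 1.7049 = 516.4938 K

516.4938 K


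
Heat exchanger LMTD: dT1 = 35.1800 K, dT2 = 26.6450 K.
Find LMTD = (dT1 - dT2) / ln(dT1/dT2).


dT1/dT2 = 1.3203
ln(dT1/dT2) = 0.2779
LMTD = 8.5350 / 0.2779 = 30.7151 K

30.7151 K


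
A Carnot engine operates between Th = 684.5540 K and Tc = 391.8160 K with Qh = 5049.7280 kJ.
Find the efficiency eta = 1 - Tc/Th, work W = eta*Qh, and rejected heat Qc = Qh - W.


eta = 1 - 391.8160/684.5540 = 0.4276
W = 0.4276 * 5049.7280 = 2159.4312 kJ
Qc = 5049.7280 - 2159.4312 = 2890.2968 kJ

eta = 42.7633%, W = 2159.4312 kJ, Qc = 2890.2968 kJ


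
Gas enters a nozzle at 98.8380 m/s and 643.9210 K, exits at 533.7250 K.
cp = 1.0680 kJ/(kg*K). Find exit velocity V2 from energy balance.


dT = 110.1960 K
2*cp*1000*dT = 235378.6560
V1^2 = 9768.9502
V2 = sqrt(245147.6062) = 495.1238 m/s

495.1238 m/s


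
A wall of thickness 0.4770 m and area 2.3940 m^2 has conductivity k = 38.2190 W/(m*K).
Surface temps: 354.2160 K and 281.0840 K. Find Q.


dT = 73.1320 K
Q = 38.2190 * 2.3940 * 73.1320 / 0.4770 = 14027.8960 W

14027.8960 W


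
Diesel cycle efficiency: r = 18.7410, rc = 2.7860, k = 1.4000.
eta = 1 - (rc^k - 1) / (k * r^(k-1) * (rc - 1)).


r^(k-1) = 3.2294
rc^k = 4.1973
eta = 0.6040 = 60.4031%

60.4031%


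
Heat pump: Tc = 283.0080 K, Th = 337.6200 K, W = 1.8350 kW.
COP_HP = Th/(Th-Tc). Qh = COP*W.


COP = 337.6200 / 54.6120 = 6.1822
Qh = 6.1822 * 1.8350 = 11.3443 kW

COP = 6.1822, Qh = 11.3443 kW


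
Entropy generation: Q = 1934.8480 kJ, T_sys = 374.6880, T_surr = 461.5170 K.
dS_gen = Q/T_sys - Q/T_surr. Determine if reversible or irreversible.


dS_sys = 1934.8480/374.6880 = 5.1639 kJ/K
dS_surr = -1934.8480/461.5170 = -4.1924 kJ/K
dS_gen = 5.1639 - 4.1924 = 0.9715 kJ/K (irreversible)

dS_gen = 0.9715 kJ/K, irreversible


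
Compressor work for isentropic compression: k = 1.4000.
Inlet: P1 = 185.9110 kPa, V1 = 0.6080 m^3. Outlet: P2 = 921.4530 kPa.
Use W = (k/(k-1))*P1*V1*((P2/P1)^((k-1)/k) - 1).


(k-1)/k = 0.2857
(P2/P1)^exp = 1.5799
W = 3.5000 * 185.9110 * 0.6080 * (1.5799 - 1) = 229.4046 kJ

229.4046 kJ


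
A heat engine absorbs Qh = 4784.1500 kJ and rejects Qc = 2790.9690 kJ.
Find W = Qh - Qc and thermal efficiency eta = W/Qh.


W = 4784.1500 - 2790.9690 = 1993.1810 kJ
eta = 1993.1810 / 4784.1500 = 0.4166 = 41.6622%

W = 1993.1810 kJ, eta = 41.6622%


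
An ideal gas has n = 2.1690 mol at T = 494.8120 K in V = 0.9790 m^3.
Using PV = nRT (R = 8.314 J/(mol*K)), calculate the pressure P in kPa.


P = nRT/V = 2.1690 * 8.314 * 494.8120 / 0.9790
= 8922.9775 / 0.9790 = 9114.3794 Pa = 9.1144 kPa

9.1144 kPa


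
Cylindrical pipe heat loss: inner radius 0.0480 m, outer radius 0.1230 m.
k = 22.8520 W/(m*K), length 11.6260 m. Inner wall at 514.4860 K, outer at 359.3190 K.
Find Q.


dT = 155.1670 K
ln(ro/ri) = 0.9410
Q = 2*pi*22.8520*11.6260*155.1670 / 0.9410 = 275265.5294 W

275265.5294 W


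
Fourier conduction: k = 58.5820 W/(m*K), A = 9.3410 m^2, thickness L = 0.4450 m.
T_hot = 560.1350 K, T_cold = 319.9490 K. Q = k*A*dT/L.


dT = 240.1860 K
Q = 58.5820 * 9.3410 * 240.1860 / 0.4450 = 295355.6242 W

295355.6242 W


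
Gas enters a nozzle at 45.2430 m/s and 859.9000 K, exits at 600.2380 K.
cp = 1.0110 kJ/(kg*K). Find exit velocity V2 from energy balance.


dT = 259.6620 K
2*cp*1000*dT = 525036.5640
V1^2 = 2046.9290
V2 = sqrt(527083.4930) = 726.0052 m/s

726.0052 m/s


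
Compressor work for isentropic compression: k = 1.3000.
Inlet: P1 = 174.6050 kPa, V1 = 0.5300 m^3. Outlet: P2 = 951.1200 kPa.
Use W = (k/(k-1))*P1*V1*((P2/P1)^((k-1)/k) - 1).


(k-1)/k = 0.2308
(P2/P1)^exp = 1.4787
W = 4.3333 * 174.6050 * 0.5300 * (1.4787 - 1) = 191.9732 kJ

191.9732 kJ


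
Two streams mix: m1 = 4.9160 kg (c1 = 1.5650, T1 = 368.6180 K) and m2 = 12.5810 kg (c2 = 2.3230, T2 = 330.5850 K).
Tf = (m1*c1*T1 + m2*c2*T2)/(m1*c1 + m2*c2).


num = 12497.5431
den = 36.9192
Tf = 338.5106 K

338.5106 K


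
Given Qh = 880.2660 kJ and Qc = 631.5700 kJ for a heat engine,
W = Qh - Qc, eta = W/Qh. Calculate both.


W = 880.2660 - 631.5700 = 248.6960 kJ
eta = 248.6960 / 880.2660 = 0.2825 = 28.2524%

W = 248.6960 kJ, eta = 28.2524%


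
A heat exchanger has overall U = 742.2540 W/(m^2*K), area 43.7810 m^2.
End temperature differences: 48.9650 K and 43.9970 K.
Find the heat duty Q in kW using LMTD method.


LMTD = 46.4367 K
Q = 742.2540 * 43.7810 * 46.4367 = 1509036.4548 W = 1509.0365 kW

1509.0365 kW


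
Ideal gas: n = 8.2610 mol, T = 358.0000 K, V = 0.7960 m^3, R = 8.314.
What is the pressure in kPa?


P = nRT/V = 8.2610 * 8.314 * 358.0000 / 0.7960
= 24588.1395 / 0.7960 = 30889.6225 Pa = 30.8896 kPa

30.8896 kPa


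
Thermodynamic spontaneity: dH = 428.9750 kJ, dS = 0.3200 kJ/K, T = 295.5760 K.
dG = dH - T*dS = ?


T*dS = 295.5760 * 0.3200 = 94.5843 kJ
dG = 428.9750 - 94.5843 = 334.3907 kJ (non-spontaneous)

dG = 334.3907 kJ, non-spontaneous


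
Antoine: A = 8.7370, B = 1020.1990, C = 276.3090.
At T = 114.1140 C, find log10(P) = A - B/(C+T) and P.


C+T = 390.4230
B/(C+T) = 2.6131
log10(P) = 8.7370 - 2.6131 = 6.1239
P = 10^6.1239 = 1330268.4592 mmHg

1330268.4592 mmHg


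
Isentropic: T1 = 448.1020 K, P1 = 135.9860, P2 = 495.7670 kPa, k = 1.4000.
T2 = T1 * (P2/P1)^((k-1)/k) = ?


(k-1)/k = 0.2857
(P2/P1)^exp = 1.4471
T2 = 448.1020 * 1.4471 = 648.4648 K

648.4648 K


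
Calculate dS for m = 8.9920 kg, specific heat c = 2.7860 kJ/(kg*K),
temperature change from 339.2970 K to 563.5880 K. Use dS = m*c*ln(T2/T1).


T2/T1 = 1.6610
ln(T2/T1) = 0.5074
dS = 8.9920 * 2.7860 * 0.5074 = 12.7124 kJ/K

12.7124 kJ/K


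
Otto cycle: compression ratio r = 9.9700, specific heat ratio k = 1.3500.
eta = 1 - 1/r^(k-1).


r^(k-1) = 2.2364
eta = 1 - 1/2.2364 = 0.5528 = 55.2846%

55.2846%


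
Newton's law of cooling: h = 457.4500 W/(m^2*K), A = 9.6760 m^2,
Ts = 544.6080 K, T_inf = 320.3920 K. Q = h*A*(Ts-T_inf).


dT = 224.2160 K
Q = 457.4500 * 9.6760 * 224.2160 = 992444.1866 W

992444.1866 W


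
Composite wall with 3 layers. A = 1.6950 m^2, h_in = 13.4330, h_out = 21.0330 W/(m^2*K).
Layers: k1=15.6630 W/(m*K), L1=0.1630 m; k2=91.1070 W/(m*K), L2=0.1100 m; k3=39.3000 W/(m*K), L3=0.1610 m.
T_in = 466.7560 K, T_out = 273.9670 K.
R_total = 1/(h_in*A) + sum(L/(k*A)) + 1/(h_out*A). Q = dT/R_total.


R_conv_in = 1/(13.4330*1.6950) = 0.0439
R_1 = 0.1630/(15.6630*1.6950) = 0.0061
R_2 = 0.1100/(91.1070*1.6950) = 0.0007
R_3 = 0.1610/(39.3000*1.6950) = 0.0024
R_conv_out = 1/(21.0330*1.6950) = 0.0280
R_total = 0.0812 K/W
Q = 192.7890 / 0.0812 = 2373.1345 W

R_total = 0.0812 K/W, Q = 2373.1345 W


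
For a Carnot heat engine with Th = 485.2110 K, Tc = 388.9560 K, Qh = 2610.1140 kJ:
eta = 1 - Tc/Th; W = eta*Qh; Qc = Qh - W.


eta = 1 - 388.9560/485.2110 = 0.1984
W = 0.1984 * 2610.1140 = 517.7882 kJ
Qc = 2610.1140 - 517.7882 = 2092.3258 kJ

eta = 19.8378%, W = 517.7882 kJ, Qc = 2092.3258 kJ


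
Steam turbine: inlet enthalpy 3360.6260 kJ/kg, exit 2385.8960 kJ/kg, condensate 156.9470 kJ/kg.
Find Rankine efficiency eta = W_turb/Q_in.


W = 974.7300 kJ/kg
Q_in = 3203.6790 kJ/kg
eta = 0.3043 = 30.4253%

eta = 30.4253%


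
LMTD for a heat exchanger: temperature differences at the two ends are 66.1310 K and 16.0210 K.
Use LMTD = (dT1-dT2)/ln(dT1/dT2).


dT1/dT2 = 4.1278
ln(dT1/dT2) = 1.4177
LMTD = 50.1100 / 1.4177 = 35.3451 K

35.3451 K


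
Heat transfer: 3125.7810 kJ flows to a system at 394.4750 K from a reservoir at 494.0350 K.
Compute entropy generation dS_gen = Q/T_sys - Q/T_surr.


dS_sys = 3125.7810/394.4750 = 7.9239 kJ/K
dS_surr = -3125.7810/494.0350 = -6.3270 kJ/K
dS_gen = 7.9239 - 6.3270 = 1.5969 kJ/K (irreversible)

dS_gen = 1.5969 kJ/K, irreversible


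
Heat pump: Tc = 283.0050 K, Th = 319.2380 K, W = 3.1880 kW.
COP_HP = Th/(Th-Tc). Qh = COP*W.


COP = 319.2380 / 36.2330 = 8.8107
Qh = 8.8107 * 3.1880 = 28.0885 kW

COP = 8.8107, Qh = 28.0885 kW


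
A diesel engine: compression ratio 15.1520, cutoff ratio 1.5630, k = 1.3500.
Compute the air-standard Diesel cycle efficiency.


r^(k-1) = 2.5892
rc^k = 1.8274
eta = 0.5795 = 57.9532%

57.9532%


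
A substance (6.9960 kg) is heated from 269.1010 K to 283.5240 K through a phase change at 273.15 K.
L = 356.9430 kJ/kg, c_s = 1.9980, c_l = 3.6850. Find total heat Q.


Q1 (sensible, solid) = 6.9960 * 1.9980 * 4.0490 = 56.5970 kJ
Q2 (latent) = 6.9960 * 356.9430 = 2497.1732 kJ
Q3 (sensible, liquid) = 6.9960 * 3.6850 * 10.3740 = 267.4444 kJ
Q_total = 2821.2146 kJ

2821.2146 kJ


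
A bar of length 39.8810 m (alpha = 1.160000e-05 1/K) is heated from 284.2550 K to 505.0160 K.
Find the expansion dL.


dT = 220.7610 K
dL = 1.160000e-05 * 39.8810 * 220.7610 = 0.102128 m
L_final = 39.983128 m

dL = 0.102128 m


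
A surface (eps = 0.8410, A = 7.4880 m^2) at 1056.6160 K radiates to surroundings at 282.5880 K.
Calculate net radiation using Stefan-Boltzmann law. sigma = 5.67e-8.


T^4 = 1.2464e+12
Tsurr^4 = 6.3770e+09
Q = 0.8410 * 5.67e-8 * 7.4880 * 1.2401e+12 = 442777.9527 W

442777.9527 W


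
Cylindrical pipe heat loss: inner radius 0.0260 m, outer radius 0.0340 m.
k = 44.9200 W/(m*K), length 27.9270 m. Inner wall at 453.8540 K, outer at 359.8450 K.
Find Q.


dT = 94.0090 K
ln(ro/ri) = 0.2683
Q = 2*pi*44.9200*27.9270*94.0090 / 0.2683 = 2762173.5341 W

2762173.5341 W


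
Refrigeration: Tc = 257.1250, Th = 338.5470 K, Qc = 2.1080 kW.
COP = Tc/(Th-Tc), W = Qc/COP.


COP = 257.1250 / 81.4220 = 3.1579
W = 2.1080 / 3.1579 = 0.6675 kW

COP = 3.1579, W = 0.6675 kW


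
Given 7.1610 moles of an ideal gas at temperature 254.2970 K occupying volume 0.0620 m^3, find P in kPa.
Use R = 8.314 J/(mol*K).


P = nRT/V = 7.1610 * 8.314 * 254.2970 / 0.0620
= 15139.9671 / 0.0620 = 244193.0173 Pa = 244.1930 kPa

244.1930 kPa


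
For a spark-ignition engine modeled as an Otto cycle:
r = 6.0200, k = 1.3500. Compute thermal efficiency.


r^(k-1) = 1.8744
eta = 1 - 1/1.8744 = 0.4665 = 46.6492%

46.6492%


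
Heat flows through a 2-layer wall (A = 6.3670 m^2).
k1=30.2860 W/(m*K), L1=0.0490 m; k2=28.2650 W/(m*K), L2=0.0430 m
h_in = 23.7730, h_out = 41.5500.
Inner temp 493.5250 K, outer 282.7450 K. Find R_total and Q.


R_conv_in = 1/(23.7730*6.3670) = 0.0066
R_1 = 0.0490/(30.2860*6.3670) = 0.0003
R_2 = 0.0430/(28.2650*6.3670) = 0.0002
R_conv_out = 1/(41.5500*6.3670) = 0.0038
R_total = 0.0109 K/W
Q = 210.7800 / 0.0109 = 19373.6705 W

R_total = 0.0109 K/W, Q = 19373.6705 W


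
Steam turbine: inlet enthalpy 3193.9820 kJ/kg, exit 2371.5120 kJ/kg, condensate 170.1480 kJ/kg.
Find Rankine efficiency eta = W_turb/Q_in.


W = 822.4700 kJ/kg
Q_in = 3023.8340 kJ/kg
eta = 0.2720 = 27.1996%

eta = 27.1996%


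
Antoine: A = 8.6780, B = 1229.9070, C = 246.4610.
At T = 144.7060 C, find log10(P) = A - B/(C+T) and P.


C+T = 391.1670
B/(C+T) = 3.1442
log10(P) = 8.6780 - 3.1442 = 5.5338
P = 10^5.5338 = 341822.5576 mmHg

341822.5576 mmHg


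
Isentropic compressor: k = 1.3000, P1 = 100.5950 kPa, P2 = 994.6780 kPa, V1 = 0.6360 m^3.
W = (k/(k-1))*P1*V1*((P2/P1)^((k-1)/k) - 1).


(k-1)/k = 0.2308
(P2/P1)^exp = 1.6968
W = 4.3333 * 100.5950 * 0.6360 * (1.6968 - 1) = 193.1907 kJ

193.1907 kJ


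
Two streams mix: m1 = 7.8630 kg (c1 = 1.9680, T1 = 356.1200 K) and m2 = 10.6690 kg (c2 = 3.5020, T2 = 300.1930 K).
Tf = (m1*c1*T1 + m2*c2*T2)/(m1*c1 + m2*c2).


num = 16726.8001
den = 52.8372
Tf = 316.5723 K

316.5723 K


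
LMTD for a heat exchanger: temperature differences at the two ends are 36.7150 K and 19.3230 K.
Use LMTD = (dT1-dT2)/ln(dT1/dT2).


dT1/dT2 = 1.9001
ln(dT1/dT2) = 0.6419
LMTD = 17.3920 / 0.6419 = 27.0950 K

27.0950 K


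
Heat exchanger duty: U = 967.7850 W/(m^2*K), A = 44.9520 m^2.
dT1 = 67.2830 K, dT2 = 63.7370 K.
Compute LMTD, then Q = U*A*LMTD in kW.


LMTD = 65.4940 K
Q = 967.7850 * 44.9520 * 65.4940 = 2849242.6228 W = 2849.2426 kW

2849.2426 kW


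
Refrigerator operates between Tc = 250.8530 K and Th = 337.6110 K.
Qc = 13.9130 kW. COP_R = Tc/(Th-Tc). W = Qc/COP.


COP = 250.8530 / 86.7580 = 2.8914
W = 13.9130 / 2.8914 = 4.8118 kW

COP = 2.8914, W = 4.8118 kW


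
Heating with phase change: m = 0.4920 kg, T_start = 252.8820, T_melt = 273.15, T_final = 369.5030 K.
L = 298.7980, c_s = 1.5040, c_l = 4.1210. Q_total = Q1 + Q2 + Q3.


Q1 (sensible, solid) = 0.4920 * 1.5040 * 20.2680 = 14.9977 kJ
Q2 (latent) = 0.4920 * 298.7980 = 147.0086 kJ
Q3 (sensible, liquid) = 0.4920 * 4.1210 * 96.3530 = 195.3588 kJ
Q_total = 357.3651 kJ

357.3651 kJ


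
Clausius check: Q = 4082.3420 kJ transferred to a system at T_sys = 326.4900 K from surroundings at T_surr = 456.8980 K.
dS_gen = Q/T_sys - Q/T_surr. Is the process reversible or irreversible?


dS_sys = 4082.3420/326.4900 = 12.5037 kJ/K
dS_surr = -4082.3420/456.8980 = -8.9349 kJ/K
dS_gen = 12.5037 - 8.9349 = 3.5688 kJ/K (irreversible)

dS_gen = 3.5688 kJ/K, irreversible


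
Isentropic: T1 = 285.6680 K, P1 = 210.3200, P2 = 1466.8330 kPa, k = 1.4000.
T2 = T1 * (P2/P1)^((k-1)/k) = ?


(k-1)/k = 0.2857
(P2/P1)^exp = 1.7418
T2 = 285.6680 * 1.7418 = 497.5785 K

497.5785 K


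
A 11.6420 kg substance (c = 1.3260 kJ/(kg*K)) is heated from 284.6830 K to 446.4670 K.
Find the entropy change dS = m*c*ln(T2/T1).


T2/T1 = 1.5683
ln(T2/T1) = 0.4500
dS = 11.6420 * 1.3260 * 0.4500 = 6.9466 kJ/K

6.9466 kJ/K


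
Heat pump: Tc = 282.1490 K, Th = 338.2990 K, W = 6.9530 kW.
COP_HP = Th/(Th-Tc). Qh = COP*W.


COP = 338.2990 / 56.1500 = 6.0249
Qh = 6.0249 * 6.9530 = 41.8912 kW

COP = 6.0249, Qh = 41.8912 kW


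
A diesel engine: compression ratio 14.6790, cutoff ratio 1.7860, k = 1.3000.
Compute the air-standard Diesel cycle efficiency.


r^(k-1) = 2.2388
rc^k = 2.1254
eta = 0.5080 = 50.8026%

50.8026%


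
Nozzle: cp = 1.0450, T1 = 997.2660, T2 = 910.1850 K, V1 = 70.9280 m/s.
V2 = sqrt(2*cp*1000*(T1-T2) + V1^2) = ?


dT = 87.0810 K
2*cp*1000*dT = 181999.2900
V1^2 = 5030.7812
V2 = sqrt(187030.0712) = 432.4697 m/s

432.4697 m/s


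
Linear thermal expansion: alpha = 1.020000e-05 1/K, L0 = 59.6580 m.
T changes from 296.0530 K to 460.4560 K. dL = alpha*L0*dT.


dT = 164.4030 K
dL = 1.020000e-05 * 59.6580 * 164.4030 = 0.100041 m
L_final = 59.758041 m

dL = 0.100041 m


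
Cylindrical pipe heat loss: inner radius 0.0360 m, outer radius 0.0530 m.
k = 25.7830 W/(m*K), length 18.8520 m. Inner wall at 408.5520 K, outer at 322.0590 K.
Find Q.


dT = 86.4930 K
ln(ro/ri) = 0.3868
Q = 2*pi*25.7830*18.8520*86.4930 / 0.3868 = 682960.5022 W

682960.5022 W


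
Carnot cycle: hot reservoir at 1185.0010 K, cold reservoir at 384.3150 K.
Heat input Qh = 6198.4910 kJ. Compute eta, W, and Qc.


eta = 1 - 384.3150/1185.0010 = 0.6757
W = 0.6757 * 6198.4910 = 4188.2201 kJ
Qc = 6198.4910 - 4188.2201 = 2010.2709 kJ

eta = 67.5684%, W = 4188.2201 kJ, Qc = 2010.2709 kJ


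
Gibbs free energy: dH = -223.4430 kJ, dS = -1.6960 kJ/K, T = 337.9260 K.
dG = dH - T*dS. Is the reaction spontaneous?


T*dS = 337.9260 * -1.6960 = -573.1225 kJ
dG = -223.4430 + 573.1225 = 349.6795 kJ (non-spontaneous)

dG = 349.6795 kJ, non-spontaneous


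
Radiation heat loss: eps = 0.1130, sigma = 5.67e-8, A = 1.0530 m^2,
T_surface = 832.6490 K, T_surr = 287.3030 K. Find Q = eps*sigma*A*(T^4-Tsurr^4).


T^4 = 4.8067e+11
Tsurr^4 = 6.8133e+09
Q = 0.1130 * 5.67e-8 * 1.0530 * 4.7386e+11 = 3196.9637 W

3196.9637 W


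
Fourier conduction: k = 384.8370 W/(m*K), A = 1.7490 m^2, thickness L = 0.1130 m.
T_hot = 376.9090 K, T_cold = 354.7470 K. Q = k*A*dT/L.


dT = 22.1620 K
Q = 384.8370 * 1.7490 * 22.1620 / 0.1130 = 132007.0534 W

132007.0534 W


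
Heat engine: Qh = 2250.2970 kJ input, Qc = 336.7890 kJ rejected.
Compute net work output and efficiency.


W = 2250.2970 - 336.7890 = 1913.5080 kJ
eta = 1913.5080 / 2250.2970 = 0.8503 = 85.0336%

W = 1913.5080 kJ, eta = 85.0336%


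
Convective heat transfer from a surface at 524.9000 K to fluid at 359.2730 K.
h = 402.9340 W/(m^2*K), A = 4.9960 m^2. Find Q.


dT = 165.6270 K
Q = 402.9340 * 4.9960 * 165.6270 = 333416.8011 W

333416.8011 W


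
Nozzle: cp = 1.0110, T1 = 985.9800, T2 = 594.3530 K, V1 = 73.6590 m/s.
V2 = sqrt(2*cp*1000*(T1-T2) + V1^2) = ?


dT = 391.6270 K
2*cp*1000*dT = 791869.7940
V1^2 = 5425.6483
V2 = sqrt(797295.4423) = 892.9140 m/s

892.9140 m/s


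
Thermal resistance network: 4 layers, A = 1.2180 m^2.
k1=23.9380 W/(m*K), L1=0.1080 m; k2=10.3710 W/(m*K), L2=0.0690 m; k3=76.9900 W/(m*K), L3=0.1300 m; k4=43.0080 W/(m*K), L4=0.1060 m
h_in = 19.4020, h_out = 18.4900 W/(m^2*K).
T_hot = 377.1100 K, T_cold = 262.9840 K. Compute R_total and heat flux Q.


R_conv_in = 1/(19.4020*1.2180) = 0.0423
R_1 = 0.1080/(23.9380*1.2180) = 0.0037
R_2 = 0.0690/(10.3710*1.2180) = 0.0055
R_3 = 0.1300/(76.9900*1.2180) = 0.0014
R_4 = 0.1060/(43.0080*1.2180) = 0.0020
R_conv_out = 1/(18.4900*1.2180) = 0.0444
R_total = 0.0993 K/W
Q = 114.1260 / 0.0993 = 1149.3529 W

R_total = 0.0993 K/W, Q = 1149.3529 W


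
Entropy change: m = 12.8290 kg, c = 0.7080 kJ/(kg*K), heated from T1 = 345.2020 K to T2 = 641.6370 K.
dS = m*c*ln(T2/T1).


T2/T1 = 1.8587
ln(T2/T1) = 0.6199
dS = 12.8290 * 0.7080 * 0.6199 = 5.6304 kJ/K

5.6304 kJ/K


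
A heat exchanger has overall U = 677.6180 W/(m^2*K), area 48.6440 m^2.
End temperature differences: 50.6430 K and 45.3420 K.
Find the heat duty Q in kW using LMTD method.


LMTD = 47.9437 K
Q = 677.6180 * 48.6440 * 47.9437 = 1580321.5439 W = 1580.3215 kW

1580.3215 kW


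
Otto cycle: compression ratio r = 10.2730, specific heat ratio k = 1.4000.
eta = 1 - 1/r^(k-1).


r^(k-1) = 2.5391
eta = 1 - 1/2.5391 = 0.6062 = 60.6159%

60.6159%


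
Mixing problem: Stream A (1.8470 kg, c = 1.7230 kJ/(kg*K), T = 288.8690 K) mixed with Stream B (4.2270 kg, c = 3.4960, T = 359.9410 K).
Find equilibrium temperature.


num = 6238.3525
den = 17.9600
Tf = 347.3475 K

347.3475 K


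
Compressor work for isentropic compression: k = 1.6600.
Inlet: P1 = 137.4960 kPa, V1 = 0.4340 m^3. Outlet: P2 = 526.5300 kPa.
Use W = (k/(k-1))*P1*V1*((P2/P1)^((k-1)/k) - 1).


(k-1)/k = 0.3976
(P2/P1)^exp = 1.7055
W = 2.5152 * 137.4960 * 0.4340 * (1.7055 - 1) = 105.8844 kJ

105.8844 kJ


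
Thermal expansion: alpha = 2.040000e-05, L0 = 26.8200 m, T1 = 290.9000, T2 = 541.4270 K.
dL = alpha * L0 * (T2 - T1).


dT = 250.5270 K
dL = 2.040000e-05 * 26.8200 * 250.5270 = 0.137070 m
L_final = 26.957070 m

dL = 0.137070 m


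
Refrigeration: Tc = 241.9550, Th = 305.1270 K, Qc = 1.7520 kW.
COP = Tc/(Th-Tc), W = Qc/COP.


COP = 241.9550 / 63.1720 = 3.8301
W = 1.7520 / 3.8301 = 0.4574 kW

COP = 3.8301, W = 0.4574 kW


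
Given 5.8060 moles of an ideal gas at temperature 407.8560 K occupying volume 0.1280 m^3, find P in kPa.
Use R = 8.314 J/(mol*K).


P = nRT/V = 5.8060 * 8.314 * 407.8560 / 0.1280
= 19687.6512 / 0.1280 = 153809.7753 Pa = 153.8098 kPa

153.8098 kPa


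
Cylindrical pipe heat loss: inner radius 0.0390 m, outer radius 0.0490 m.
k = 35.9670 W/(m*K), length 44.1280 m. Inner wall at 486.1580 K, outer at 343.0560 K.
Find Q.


dT = 143.1020 K
ln(ro/ri) = 0.2283
Q = 2*pi*35.9670*44.1280*143.1020 / 0.2283 = 6251968.5281 W

6251968.5281 W


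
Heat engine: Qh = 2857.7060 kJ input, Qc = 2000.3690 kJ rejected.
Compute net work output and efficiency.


W = 2857.7060 - 2000.3690 = 857.3370 kJ
eta = 857.3370 / 2857.7060 = 0.3000 = 30.0009%

W = 857.3370 kJ, eta = 30.0009%


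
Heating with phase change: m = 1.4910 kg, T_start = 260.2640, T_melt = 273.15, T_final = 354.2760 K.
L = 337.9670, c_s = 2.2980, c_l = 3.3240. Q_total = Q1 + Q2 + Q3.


Q1 (sensible, solid) = 1.4910 * 2.2980 * 12.8860 = 44.1515 kJ
Q2 (latent) = 1.4910 * 337.9670 = 503.9088 kJ
Q3 (sensible, liquid) = 1.4910 * 3.3240 * 81.1260 = 402.0673 kJ
Q_total = 950.1276 kJ

950.1276 kJ


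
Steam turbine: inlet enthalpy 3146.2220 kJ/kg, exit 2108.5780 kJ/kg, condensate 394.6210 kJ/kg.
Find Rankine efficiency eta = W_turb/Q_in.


W = 1037.6440 kJ/kg
Q_in = 2751.6010 kJ/kg
eta = 0.3771 = 37.7106%

eta = 37.7106%


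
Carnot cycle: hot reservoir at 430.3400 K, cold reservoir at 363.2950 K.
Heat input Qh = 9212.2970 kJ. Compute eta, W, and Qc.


eta = 1 - 363.2950/430.3400 = 0.1558
W = 0.1558 * 9212.2970 = 1435.2337 kJ
Qc = 9212.2970 - 1435.2337 = 7777.0633 kJ

eta = 15.5795%, W = 1435.2337 kJ, Qc = 7777.0633 kJ


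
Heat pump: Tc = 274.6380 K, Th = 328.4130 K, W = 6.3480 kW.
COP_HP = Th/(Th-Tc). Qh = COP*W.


COP = 328.4130 / 53.7750 = 6.1072
Qh = 6.1072 * 6.3480 = 38.7683 kW

COP = 6.1072, Qh = 38.7683 kW


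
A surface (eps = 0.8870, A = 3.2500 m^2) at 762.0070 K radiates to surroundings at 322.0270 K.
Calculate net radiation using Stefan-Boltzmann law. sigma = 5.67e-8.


T^4 = 3.3716e+11
Tsurr^4 = 1.0754e+10
Q = 0.8870 * 5.67e-8 * 3.2500 * 3.2641e+11 = 53351.6670 W

53351.6670 W


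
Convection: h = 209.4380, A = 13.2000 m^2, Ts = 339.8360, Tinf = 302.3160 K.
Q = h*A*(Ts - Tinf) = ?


dT = 37.5200 K
Q = 209.4380 * 13.2000 * 37.5200 = 103727.1016 W

103727.1016 W


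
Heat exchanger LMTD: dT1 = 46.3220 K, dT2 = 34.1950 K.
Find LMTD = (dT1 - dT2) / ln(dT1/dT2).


dT1/dT2 = 1.3546
ln(dT1/dT2) = 0.3035
LMTD = 12.1270 / 0.3035 = 39.9522 K

39.9522 K


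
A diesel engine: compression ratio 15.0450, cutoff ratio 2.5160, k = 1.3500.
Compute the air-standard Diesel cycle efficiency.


r^(k-1) = 2.5828
rc^k = 3.4750
eta = 0.5318 = 53.1768%

53.1768%


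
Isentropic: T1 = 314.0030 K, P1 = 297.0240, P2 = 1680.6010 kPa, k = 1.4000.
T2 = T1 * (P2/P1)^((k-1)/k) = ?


(k-1)/k = 0.2857
(P2/P1)^exp = 1.6408
T2 = 314.0030 * 1.6408 = 515.2088 K

515.2088 K


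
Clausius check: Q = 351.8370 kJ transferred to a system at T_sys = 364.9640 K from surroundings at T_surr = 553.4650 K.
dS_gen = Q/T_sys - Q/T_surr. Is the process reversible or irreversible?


dS_sys = 351.8370/364.9640 = 0.9640 kJ/K
dS_surr = -351.8370/553.4650 = -0.6357 kJ/K
dS_gen = 0.9640 - 0.6357 = 0.3283 kJ/K (irreversible)

dS_gen = 0.3283 kJ/K, irreversible


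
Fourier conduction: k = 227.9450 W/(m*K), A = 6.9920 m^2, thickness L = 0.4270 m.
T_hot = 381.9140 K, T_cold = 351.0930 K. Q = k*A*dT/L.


dT = 30.8210 K
Q = 227.9450 * 6.9920 * 30.8210 / 0.4270 = 115040.3887 W

115040.3887 W


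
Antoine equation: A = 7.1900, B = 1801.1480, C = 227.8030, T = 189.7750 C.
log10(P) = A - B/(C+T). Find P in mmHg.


C+T = 417.5780
B/(C+T) = 4.3133
log10(P) = 7.1900 - 4.3133 = 2.8767
P = 10^2.8767 = 752.7988 mmHg

752.7988 mmHg


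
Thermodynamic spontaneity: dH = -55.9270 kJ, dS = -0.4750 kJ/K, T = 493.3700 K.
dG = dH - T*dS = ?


T*dS = 493.3700 * -0.4750 = -234.3508 kJ
dG = -55.9270 + 234.3508 = 178.4238 kJ (non-spontaneous)

dG = 178.4238 kJ, non-spontaneous


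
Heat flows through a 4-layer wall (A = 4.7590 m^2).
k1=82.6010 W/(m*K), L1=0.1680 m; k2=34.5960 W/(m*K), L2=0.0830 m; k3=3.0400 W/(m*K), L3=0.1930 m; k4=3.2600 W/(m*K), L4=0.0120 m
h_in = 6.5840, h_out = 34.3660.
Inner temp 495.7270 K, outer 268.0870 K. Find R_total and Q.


R_conv_in = 1/(6.5840*4.7590) = 0.0319
R_1 = 0.1680/(82.6010*4.7590) = 0.0004
R_2 = 0.0830/(34.5960*4.7590) = 0.0005
R_3 = 0.1930/(3.0400*4.7590) = 0.0133
R_4 = 0.0120/(3.2600*4.7590) = 0.0008
R_conv_out = 1/(34.3660*4.7590) = 0.0061
R_total = 0.0531 K/W
Q = 227.6400 / 0.0531 = 4289.0458 W

R_total = 0.0531 K/W, Q = 4289.0458 W


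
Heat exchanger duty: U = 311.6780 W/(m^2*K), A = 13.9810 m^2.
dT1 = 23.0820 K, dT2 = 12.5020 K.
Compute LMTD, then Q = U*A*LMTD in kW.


LMTD = 17.2548 K
Q = 311.6780 * 13.9810 * 17.2548 = 75188.7866 W = 75.1888 kW

75.1888 kW


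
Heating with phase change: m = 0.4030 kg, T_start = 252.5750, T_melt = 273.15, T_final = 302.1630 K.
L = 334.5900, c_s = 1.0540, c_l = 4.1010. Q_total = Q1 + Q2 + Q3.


Q1 (sensible, solid) = 0.4030 * 1.0540 * 20.5750 = 8.7395 kJ
Q2 (latent) = 0.4030 * 334.5900 = 134.8398 kJ
Q3 (sensible, liquid) = 0.4030 * 4.1010 * 29.0130 = 47.9499 kJ
Q_total = 191.5291 kJ

191.5291 kJ


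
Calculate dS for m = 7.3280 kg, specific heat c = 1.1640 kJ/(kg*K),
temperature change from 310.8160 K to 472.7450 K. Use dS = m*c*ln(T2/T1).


T2/T1 = 1.5210
ln(T2/T1) = 0.4194
dS = 7.3280 * 1.1640 * 0.4194 = 3.5770 kJ/K

3.5770 kJ/K


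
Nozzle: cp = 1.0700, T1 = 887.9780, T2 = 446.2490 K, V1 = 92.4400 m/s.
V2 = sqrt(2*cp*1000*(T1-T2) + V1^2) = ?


dT = 441.7290 K
2*cp*1000*dT = 945300.0600
V1^2 = 8545.1536
V2 = sqrt(953845.2136) = 976.6500 m/s

976.6500 m/s


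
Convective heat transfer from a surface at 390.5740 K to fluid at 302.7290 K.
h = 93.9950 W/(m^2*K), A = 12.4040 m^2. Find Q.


dT = 87.8450 K
Q = 93.9950 * 12.4040 * 87.8450 = 102419.7136 W

102419.7136 W


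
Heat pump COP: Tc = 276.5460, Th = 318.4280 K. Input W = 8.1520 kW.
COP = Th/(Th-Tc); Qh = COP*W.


COP = 318.4280 / 41.8820 = 7.6030
Qh = 7.6030 * 8.1520 = 61.9795 kW

COP = 7.6030, Qh = 61.9795 kW


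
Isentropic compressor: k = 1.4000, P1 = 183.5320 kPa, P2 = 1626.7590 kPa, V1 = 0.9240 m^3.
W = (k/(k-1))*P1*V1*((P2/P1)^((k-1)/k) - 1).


(k-1)/k = 0.2857
(P2/P1)^exp = 1.8653
W = 3.5000 * 183.5320 * 0.9240 * (1.8653 - 1) = 513.5858 kJ

513.5858 kJ


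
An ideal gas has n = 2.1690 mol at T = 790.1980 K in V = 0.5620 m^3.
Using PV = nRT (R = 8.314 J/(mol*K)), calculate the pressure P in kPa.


P = nRT/V = 2.1690 * 8.314 * 790.1980 / 0.5620
= 14249.6927 / 0.5620 = 25355.3251 Pa = 25.3553 kPa

25.3553 kPa


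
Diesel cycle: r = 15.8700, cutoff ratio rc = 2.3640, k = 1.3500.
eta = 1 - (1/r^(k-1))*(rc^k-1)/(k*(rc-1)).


r^(k-1) = 2.6315
rc^k = 3.1947
eta = 0.5471 = 54.7085%

54.7085%


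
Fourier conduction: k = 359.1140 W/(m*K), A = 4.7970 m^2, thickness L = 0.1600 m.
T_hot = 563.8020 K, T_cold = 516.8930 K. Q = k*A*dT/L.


dT = 46.9090 K
Q = 359.1140 * 4.7970 * 46.9090 / 0.1600 = 505054.5023 W

505054.5023 W


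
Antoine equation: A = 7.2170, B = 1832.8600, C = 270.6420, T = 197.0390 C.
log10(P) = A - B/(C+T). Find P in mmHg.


C+T = 467.6810
B/(C+T) = 3.9190
log10(P) = 7.2170 - 3.9190 = 3.2980
P = 10^3.2980 = 1985.9173 mmHg

1985.9173 mmHg


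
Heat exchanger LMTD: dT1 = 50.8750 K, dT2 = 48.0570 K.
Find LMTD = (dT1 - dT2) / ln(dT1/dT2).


dT1/dT2 = 1.0586
ln(dT1/dT2) = 0.0570
LMTD = 2.8180 / 0.0570 = 49.4526 K

49.4526 K


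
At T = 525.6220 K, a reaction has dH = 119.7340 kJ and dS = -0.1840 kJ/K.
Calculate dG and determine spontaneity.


T*dS = 525.6220 * -0.1840 = -96.7144 kJ
dG = 119.7340 + 96.7144 = 216.4484 kJ (non-spontaneous)

dG = 216.4484 kJ, non-spontaneous


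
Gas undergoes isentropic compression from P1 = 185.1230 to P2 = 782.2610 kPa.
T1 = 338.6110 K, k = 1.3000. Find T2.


(k-1)/k = 0.2308
(P2/P1)^exp = 1.3946
T2 = 338.6110 * 1.3946 = 472.2125 K

472.2125 K


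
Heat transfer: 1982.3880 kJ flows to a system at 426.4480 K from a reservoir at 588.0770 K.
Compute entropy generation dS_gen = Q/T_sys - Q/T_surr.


dS_sys = 1982.3880/426.4480 = 4.6486 kJ/K
dS_surr = -1982.3880/588.0770 = -3.3710 kJ/K
dS_gen = 4.6486 - 3.3710 = 1.2776 kJ/K (irreversible)

dS_gen = 1.2776 kJ/K, irreversible


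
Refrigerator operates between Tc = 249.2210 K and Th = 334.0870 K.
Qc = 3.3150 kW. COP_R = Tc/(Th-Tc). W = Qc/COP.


COP = 249.2210 / 84.8660 = 2.9366
W = 3.3150 / 2.9366 = 1.1288 kW

COP = 2.9366, W = 1.1288 kW


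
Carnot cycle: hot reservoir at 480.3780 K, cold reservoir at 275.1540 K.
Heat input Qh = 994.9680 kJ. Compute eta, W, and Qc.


eta = 1 - 275.1540/480.3780 = 0.4272
W = 0.4272 * 994.9680 = 425.0638 kJ
Qc = 994.9680 - 425.0638 = 569.9042 kJ

eta = 42.7214%, W = 425.0638 kJ, Qc = 569.9042 kJ


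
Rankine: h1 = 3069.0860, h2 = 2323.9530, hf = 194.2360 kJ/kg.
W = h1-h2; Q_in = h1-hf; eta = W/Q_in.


W = 745.1330 kJ/kg
Q_in = 2874.8500 kJ/kg
eta = 0.2592 = 25.9190%

eta = 25.9190%


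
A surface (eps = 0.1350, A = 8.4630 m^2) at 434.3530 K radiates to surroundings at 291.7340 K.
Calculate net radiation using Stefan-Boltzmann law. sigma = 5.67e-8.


T^4 = 3.5594e+10
Tsurr^4 = 7.2435e+09
Q = 0.1350 * 5.67e-8 * 8.4630 * 2.8350e+10 = 1836.5175 W

1836.5175 W


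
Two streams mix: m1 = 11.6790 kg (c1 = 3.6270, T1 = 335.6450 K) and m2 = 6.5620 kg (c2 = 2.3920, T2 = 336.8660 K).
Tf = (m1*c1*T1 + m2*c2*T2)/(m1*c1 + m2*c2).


num = 19505.3837
den = 58.0560
Tf = 335.9751 K

335.9751 K


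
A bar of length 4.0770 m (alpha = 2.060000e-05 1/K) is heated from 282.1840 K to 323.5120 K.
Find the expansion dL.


dT = 41.3280 K
dL = 2.060000e-05 * 4.0770 * 41.3280 = 0.003471 m
L_final = 4.080471 m

dL = 0.003471 m


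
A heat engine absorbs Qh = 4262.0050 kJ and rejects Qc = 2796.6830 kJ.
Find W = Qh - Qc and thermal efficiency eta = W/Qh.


W = 4262.0050 - 2796.6830 = 1465.3220 kJ
eta = 1465.3220 / 4262.0050 = 0.3438 = 34.3810%

W = 1465.3220 kJ, eta = 34.3810%


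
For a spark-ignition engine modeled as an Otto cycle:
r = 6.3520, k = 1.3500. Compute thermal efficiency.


r^(k-1) = 1.9099
eta = 1 - 1/1.9099 = 0.4764 = 47.6422%

47.6422%


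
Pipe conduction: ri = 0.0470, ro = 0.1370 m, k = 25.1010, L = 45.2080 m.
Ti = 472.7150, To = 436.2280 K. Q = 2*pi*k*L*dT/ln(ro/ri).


dT = 36.4870 K
ln(ro/ri) = 1.0698
Q = 2*pi*25.1010*45.2080*36.4870 / 1.0698 = 243169.0071 W

243169.0071 W


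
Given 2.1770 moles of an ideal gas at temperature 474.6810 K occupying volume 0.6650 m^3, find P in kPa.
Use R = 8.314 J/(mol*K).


P = nRT/V = 2.1770 * 8.314 * 474.6810 / 0.6650
= 8591.5258 / 0.6650 = 12919.5876 Pa = 12.9196 kPa

12.9196 kPa


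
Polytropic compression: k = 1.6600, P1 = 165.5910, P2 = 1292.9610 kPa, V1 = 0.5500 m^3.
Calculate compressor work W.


(k-1)/k = 0.3976
(P2/P1)^exp = 2.2640
W = 2.5152 * 165.5910 * 0.5500 * (2.2640 - 1) = 289.5322 kJ

289.5322 kJ


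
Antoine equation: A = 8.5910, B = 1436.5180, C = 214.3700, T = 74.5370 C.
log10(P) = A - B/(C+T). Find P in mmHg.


C+T = 288.9070
B/(C+T) = 4.9723
log10(P) = 8.5910 - 4.9723 = 3.6187
P = 10^3.6187 = 4156.7070 mmHg

4156.7070 mmHg


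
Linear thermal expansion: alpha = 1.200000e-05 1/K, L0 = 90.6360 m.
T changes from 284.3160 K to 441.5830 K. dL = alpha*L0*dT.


dT = 157.2670 K
dL = 1.200000e-05 * 90.6360 * 157.2670 = 0.171049 m
L_final = 90.807049 m

dL = 0.171049 m


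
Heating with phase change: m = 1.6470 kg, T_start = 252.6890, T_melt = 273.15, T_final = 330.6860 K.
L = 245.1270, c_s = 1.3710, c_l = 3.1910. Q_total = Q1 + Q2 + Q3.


Q1 (sensible, solid) = 1.6470 * 1.3710 * 20.4610 = 46.2017 kJ
Q2 (latent) = 1.6470 * 245.1270 = 403.7242 kJ
Q3 (sensible, liquid) = 1.6470 * 3.1910 * 57.5360 = 302.3849 kJ
Q_total = 752.3107 kJ

752.3107 kJ
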